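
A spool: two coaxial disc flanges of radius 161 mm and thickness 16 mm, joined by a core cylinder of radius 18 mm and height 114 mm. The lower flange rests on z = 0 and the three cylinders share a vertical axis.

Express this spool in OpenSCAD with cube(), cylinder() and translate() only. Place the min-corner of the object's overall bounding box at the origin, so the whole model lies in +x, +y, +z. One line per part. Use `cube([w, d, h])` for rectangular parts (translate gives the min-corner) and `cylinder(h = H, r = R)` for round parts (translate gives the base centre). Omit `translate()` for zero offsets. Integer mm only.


translate([161, 161, 0]) cylinder(h = 16, r = 161);
translate([161, 161, 16]) cylinder(h = 114, r = 18);
translate([161, 161, 130]) cylinder(h = 16, r = 161);


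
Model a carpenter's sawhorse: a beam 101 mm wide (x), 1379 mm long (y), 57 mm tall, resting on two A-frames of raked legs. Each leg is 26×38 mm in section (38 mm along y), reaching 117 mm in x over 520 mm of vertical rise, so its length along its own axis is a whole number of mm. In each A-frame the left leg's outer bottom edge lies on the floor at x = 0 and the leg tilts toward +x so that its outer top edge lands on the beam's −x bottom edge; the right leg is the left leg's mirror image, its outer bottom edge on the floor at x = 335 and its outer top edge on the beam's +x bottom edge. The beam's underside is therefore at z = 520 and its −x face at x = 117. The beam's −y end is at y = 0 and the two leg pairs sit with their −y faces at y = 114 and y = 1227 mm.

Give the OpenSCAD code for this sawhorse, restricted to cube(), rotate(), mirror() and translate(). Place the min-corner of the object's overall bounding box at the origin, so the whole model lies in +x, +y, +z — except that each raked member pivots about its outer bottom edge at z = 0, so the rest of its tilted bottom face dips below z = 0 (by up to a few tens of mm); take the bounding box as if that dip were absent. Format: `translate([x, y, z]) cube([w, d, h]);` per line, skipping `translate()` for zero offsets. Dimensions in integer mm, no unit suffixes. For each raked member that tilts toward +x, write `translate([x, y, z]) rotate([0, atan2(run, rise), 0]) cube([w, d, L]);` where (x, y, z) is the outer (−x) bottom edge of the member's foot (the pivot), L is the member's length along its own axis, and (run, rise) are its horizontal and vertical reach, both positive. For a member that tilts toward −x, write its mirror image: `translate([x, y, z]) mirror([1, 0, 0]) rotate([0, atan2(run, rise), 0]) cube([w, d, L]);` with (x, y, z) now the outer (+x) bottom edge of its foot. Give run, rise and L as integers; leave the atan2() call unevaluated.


translate([117, 0, 520]) cube([101, 1379, 57]);
translate([0, 114, 0]) rotate([0, atan2(117, 520), 0]) cube([26, 38, 533]);
translate([335, 114, 0]) mirror([1, 0, 0]) rotate([0, atan2(117, 520), 0]) cube([26, 38, 533]);
translate([0, 1227, 0]) rotate([0, atan2(117, 520), 0]) cube([26, 38, 533]);
translate([335, 1227, 0]) mirror([1, 0, 0]) rotate([0, atan2(117, 520), 0]) cube([26, 38, 533]);


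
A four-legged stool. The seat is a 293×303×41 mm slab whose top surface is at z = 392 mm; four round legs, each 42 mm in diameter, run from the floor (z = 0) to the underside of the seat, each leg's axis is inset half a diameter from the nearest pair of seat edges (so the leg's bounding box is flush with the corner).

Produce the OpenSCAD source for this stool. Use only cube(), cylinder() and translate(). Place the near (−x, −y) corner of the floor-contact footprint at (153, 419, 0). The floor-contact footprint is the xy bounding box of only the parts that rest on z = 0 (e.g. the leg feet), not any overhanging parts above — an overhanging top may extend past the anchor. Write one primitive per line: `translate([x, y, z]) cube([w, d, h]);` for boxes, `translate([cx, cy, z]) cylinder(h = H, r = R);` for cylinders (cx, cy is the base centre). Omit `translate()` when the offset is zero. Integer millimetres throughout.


translate([153, 419, 351]) cube([293, 303, 41]);
translate([174, 440, 0]) cylinder(h = 351, r = 21);
translate([425, 440, 0]) cylinder(h = 351, r = 21);
translate([174, 701, 0]) cylinder(h = 351, r = 21);
translate([425, 701, 0]) cylinder(h = 351, r = 21);


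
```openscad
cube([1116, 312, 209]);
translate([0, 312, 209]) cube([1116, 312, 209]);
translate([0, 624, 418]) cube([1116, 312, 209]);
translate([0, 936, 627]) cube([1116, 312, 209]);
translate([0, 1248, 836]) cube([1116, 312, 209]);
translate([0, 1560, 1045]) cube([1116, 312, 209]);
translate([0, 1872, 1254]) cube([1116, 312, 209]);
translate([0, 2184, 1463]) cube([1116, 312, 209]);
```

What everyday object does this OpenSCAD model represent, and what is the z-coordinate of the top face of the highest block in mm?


A staircase. The total rise is 1672 mm.

8 identical blocks, each offset up and back from the previous — a staircase. Each step is 209 mm tall and there are 8 of them, so the total rise is 8 × 209 = 1672 mm.


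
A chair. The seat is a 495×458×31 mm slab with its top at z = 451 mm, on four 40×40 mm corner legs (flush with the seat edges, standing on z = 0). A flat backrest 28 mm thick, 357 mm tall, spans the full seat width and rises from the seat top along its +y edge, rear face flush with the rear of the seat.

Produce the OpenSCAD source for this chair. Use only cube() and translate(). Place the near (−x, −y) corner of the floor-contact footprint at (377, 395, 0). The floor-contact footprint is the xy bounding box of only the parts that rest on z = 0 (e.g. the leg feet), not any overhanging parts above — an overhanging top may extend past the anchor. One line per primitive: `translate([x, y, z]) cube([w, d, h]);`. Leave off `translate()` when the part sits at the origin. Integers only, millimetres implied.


translate([377, 395, 420]) cube([495, 458, 31]);
translate([377, 395, 0]) cube([40, 40, 420]);
translate([832, 395, 0]) cube([40, 40, 420]);
translate([377, 813, 0]) cube([40, 40, 420]);
translate([832, 813, 0]) cube([40, 40, 420]);
translate([377, 825, 451]) cube([495, 28, 357]);


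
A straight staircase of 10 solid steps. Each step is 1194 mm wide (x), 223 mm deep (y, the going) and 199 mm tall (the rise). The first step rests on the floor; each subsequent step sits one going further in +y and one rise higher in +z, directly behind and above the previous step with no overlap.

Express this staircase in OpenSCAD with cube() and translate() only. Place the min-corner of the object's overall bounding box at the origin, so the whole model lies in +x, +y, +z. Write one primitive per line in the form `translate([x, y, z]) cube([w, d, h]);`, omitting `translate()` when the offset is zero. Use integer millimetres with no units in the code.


cube([1194, 223, 199]);
translate([0, 223, 199]) cube([1194, 223, 199]);
translate([0, 446, 398]) cube([1194, 223, 199]);
translate([0, 669, 597]) cube([1194, 223, 199]);
translate([0, 892, 796]) cube([1194, 223, 199]);
translate([0, 1115, 995]) cube([1194, 223, 199]);
translate([0, 1338, 1194]) cube([1194, 223, 199]);
translate([0, 1561, 1393]) cube([1194, 223, 199]);
translate([0, 1784, 1592]) cube([1194, 223, 199]);
translate([0, 2007, 1791]) cube([1194, 223, 199]);


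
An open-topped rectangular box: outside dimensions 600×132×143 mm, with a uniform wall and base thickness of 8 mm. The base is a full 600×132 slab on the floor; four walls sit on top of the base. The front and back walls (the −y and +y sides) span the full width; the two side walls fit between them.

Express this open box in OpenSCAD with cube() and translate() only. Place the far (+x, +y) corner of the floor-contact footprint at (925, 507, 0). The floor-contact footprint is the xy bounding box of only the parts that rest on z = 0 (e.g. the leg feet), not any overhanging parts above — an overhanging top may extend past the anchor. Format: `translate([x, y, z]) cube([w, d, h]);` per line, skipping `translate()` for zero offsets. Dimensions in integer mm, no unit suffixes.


translate([325, 375, 0]) cube([600, 132, 8]);
translate([325, 375, 8]) cube([600, 8, 135]);
translate([325, 499, 8]) cube([600, 8, 135]);
translate([325, 383, 8]) cube([8, 116, 135]);
translate([917, 383, 8]) cube([8, 116, 135]);


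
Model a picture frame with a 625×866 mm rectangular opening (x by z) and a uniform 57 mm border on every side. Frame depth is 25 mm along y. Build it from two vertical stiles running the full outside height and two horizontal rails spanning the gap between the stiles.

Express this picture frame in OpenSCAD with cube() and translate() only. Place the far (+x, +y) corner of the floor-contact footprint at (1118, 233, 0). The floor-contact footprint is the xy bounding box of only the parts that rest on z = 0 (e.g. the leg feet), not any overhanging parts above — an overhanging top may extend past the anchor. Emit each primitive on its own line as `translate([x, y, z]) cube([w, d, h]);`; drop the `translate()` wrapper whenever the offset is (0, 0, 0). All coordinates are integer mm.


translate([379, 208, 0]) cube([57, 25, 980]);
translate([1061, 208, 0]) cube([57, 25, 980]);
translate([436, 208, 0]) cube([625, 25, 57]);
translate([436, 208, 923]) cube([625, 25, 57]);


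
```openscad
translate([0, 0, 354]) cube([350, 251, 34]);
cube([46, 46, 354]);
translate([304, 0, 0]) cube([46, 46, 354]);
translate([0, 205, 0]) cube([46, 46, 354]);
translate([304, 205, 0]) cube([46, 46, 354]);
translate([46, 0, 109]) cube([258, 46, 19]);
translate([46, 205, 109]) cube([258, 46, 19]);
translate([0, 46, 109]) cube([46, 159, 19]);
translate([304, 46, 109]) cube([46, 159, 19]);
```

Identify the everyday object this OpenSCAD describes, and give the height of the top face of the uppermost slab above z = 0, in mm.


A stool. The seat height is 388 mm.

A 350×251×34 slab at z = 354 on four corner posts — a stool. The seat top is 354 + 34 = 388 mm.


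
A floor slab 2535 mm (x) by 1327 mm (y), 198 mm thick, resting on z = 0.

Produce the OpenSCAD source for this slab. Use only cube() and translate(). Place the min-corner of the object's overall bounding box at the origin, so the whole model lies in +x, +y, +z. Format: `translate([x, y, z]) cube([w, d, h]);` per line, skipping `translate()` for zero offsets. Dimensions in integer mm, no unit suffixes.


cube([2535, 1327, 198]);


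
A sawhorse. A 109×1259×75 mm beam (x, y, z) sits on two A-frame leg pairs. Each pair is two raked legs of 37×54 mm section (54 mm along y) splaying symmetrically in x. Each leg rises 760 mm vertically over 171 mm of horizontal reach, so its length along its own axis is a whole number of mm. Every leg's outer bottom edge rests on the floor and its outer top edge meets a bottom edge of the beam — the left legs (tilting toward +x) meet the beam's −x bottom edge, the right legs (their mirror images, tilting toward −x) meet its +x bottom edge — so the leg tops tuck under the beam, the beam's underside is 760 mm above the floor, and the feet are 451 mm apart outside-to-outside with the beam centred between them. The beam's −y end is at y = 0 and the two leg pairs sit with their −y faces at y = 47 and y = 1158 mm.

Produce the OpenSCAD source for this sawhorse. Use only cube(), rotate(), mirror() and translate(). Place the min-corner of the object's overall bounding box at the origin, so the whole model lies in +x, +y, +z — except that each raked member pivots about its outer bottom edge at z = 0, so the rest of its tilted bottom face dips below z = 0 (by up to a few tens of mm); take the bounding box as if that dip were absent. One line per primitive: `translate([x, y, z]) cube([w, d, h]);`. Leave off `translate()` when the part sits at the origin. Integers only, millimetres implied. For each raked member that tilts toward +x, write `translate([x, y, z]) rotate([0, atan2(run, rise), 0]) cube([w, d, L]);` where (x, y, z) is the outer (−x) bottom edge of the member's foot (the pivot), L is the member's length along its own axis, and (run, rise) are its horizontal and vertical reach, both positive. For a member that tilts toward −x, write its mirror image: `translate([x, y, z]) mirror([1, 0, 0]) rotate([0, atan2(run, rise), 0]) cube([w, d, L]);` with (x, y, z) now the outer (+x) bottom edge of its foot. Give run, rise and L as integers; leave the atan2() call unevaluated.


translate([171, 0, 760]) cube([109, 1259, 75]);
translate([0, 47, 0]) rotate([0, atan2(171, 760), 0]) cube([37, 54, 779]);
translate([451, 47, 0]) mirror([1, 0, 0]) rotate([0, atan2(171, 760), 0]) cube([37, 54, 779]);
translate([0, 1158, 0]) rotate([0, atan2(171, 760), 0]) cube([37, 54, 779]);
translate([451, 1158, 0]) mirror([1, 0, 0]) rotate([0, atan2(171, 760), 0]) cube([37, 54, 779]);


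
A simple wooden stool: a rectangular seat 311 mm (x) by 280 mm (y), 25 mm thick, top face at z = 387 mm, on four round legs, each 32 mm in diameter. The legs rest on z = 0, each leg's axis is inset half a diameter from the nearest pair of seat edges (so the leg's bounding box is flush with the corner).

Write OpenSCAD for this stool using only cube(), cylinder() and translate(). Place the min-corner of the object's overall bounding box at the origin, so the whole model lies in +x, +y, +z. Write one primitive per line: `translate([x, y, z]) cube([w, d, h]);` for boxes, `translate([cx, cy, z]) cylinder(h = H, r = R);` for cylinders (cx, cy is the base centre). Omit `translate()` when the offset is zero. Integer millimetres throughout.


translate([0, 0, 362]) cube([311, 280, 25]);
translate([16, 16, 0]) cylinder(h = 362, r = 16);
translate([295, 16, 0]) cylinder(h = 362, r = 16);
translate([16, 264, 0]) cylinder(h = 362, r = 16);
translate([295, 264, 0]) cylinder(h = 362, r = 16);


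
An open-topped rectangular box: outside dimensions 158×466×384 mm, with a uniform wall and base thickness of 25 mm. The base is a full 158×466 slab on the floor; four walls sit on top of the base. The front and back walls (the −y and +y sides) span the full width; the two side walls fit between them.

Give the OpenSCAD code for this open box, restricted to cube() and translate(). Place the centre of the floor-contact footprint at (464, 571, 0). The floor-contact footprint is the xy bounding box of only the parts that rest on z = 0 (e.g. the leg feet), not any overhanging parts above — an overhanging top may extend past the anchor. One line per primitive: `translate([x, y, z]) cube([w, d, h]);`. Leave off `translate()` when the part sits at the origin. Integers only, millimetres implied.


translate([385, 338, 0]) cube([158, 466, 25]);
translate([385, 338, 25]) cube([158, 25, 359]);
translate([385, 779, 25]) cube([158, 25, 359]);
translate([385, 363, 25]) cube([25, 416, 359]);
translate([518, 363, 25]) cube([25, 416, 359]);


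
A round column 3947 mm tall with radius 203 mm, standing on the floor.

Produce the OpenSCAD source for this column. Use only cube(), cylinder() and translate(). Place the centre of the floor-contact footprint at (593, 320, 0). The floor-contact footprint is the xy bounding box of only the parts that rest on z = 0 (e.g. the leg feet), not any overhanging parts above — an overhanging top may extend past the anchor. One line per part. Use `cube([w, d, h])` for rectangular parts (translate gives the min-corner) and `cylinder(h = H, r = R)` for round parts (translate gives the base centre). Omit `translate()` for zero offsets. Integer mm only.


translate([593, 320, 0]) cylinder(h = 3947, r = 203);


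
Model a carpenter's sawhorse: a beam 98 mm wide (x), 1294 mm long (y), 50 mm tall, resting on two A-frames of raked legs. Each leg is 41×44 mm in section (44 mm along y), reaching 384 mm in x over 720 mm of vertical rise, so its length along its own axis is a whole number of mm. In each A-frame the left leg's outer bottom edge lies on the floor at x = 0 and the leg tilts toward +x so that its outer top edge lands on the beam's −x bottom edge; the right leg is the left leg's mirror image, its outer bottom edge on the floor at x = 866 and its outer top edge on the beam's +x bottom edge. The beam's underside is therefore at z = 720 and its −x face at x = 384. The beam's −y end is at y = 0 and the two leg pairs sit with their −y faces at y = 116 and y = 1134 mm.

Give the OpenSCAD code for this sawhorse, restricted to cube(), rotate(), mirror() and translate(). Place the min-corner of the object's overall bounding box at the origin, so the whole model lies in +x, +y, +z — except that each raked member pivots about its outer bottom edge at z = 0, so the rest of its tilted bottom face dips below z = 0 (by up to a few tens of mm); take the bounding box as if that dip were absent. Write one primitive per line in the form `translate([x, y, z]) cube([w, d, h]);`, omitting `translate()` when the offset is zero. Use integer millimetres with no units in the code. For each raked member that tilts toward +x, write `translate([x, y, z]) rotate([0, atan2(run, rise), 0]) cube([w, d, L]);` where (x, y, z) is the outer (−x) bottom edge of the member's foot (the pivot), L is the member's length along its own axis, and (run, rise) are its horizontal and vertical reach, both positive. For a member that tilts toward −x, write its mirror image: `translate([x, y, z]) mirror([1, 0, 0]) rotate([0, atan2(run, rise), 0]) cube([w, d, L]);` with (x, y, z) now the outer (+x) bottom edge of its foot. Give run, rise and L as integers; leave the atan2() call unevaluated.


translate([384, 0, 720]) cube([98, 1294, 50]);
translate([0, 116, 0]) rotate([0, atan2(384, 720), 0]) cube([41, 44, 816]);
translate([866, 116, 0]) mirror([1, 0, 0]) rotate([0, atan2(384, 720), 0]) cube([41, 44, 816]);
translate([0, 1134, 0]) rotate([0, atan2(384, 720), 0]) cube([41, 44, 816]);
translate([866, 1134, 0]) mirror([1, 0, 0]) rotate([0, atan2(384, 720), 0]) cube([41, 44, 816]);


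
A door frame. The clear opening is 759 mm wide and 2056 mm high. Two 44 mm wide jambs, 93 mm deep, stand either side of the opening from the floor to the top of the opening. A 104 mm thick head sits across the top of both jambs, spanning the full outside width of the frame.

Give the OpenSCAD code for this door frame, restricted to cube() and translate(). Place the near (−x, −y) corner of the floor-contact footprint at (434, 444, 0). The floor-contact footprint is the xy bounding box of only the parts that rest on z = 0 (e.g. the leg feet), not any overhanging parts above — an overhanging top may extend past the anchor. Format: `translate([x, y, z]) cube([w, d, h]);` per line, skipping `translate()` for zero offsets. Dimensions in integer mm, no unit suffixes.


translate([434, 444, 0]) cube([44, 93, 2056]);
translate([1237, 444, 0]) cube([44, 93, 2056]);
translate([434, 444, 2056]) cube([847, 93, 104]);


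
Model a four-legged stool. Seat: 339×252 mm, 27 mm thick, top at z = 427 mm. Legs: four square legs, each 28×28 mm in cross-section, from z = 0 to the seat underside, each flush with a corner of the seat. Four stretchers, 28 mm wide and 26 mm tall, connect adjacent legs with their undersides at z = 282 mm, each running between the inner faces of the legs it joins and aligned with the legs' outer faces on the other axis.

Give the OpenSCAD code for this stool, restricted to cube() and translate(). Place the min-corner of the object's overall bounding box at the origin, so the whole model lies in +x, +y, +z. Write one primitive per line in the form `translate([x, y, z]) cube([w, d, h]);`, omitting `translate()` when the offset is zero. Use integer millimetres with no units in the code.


translate([0, 0, 400]) cube([339, 252, 27]);
cube([28, 28, 400]);
translate([311, 0, 0]) cube([28, 28, 400]);
translate([0, 224, 0]) cube([28, 28, 400]);
translate([311, 224, 0]) cube([28, 28, 400]);
translate([28, 0, 282]) cube([283, 28, 26]);
translate([28, 224, 282]) cube([283, 28, 26]);
translate([0, 28, 282]) cube([28, 196, 26]);
translate([311, 28, 282]) cube([28, 196, 26]);


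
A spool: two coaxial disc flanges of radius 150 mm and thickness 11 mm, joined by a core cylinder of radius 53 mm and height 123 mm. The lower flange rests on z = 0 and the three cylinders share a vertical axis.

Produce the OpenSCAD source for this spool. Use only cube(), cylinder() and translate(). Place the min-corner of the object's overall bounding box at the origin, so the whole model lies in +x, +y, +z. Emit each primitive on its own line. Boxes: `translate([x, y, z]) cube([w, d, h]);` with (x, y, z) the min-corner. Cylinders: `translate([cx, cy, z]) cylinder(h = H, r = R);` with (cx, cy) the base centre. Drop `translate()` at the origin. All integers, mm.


translate([150, 150, 0]) cylinder(h = 11, r = 150);
translate([150, 150, 11]) cylinder(h = 123, r = 53);
translate([150, 150, 134]) cylinder(h = 11, r = 150);


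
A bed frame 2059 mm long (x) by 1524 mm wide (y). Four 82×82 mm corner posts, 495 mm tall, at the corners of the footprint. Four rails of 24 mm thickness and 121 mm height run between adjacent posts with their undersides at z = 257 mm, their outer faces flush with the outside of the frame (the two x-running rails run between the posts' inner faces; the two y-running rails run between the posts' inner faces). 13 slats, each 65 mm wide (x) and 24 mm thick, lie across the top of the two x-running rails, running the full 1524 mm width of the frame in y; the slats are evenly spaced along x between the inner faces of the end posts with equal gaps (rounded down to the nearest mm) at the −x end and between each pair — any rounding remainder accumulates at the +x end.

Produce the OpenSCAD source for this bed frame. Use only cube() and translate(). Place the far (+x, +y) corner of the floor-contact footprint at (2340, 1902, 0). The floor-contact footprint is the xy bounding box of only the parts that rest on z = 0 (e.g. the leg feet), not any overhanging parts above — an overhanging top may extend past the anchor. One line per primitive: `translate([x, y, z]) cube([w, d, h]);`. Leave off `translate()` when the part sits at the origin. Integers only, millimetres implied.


// slat z = rail_z + rail_h = 257 + 121 = 378
// slat gap = ⌊(1895 − 13·65) / 14⌋ = 75
translate([281, 378, 0]) cube([82, 82, 495]);
translate([281, 1820, 0]) cube([82, 82, 495]);
translate([2258, 378, 0]) cube([82, 82, 495]);
translate([2258, 1820, 0]) cube([82, 82, 495]);
translate([363, 378, 257]) cube([1895, 24, 121]);
translate([363, 1878, 257]) cube([1895, 24, 121]);
translate([281, 460, 257]) cube([24, 1360, 121]);
translate([2316, 460, 257]) cube([24, 1360, 121]);
translate([438, 378, 378]) cube([65, 1524, 24]);
translate([578, 378, 378]) cube([65, 1524, 24]);
translate([718, 378, 378]) cube([65, 1524, 24]);
translate([858, 378, 378]) cube([65, 1524, 24]);
translate([998, 378, 378]) cube([65, 1524, 24]);
translate([1138, 378, 378]) cube([65, 1524, 24]);
translate([1278, 378, 378]) cube([65, 1524, 24]);
translate([1418, 378, 378]) cube([65, 1524, 24]);
translate([1558, 378, 378]) cube([65, 1524, 24]);
translate([1698, 378, 378]) cube([65, 1524, 24]);
translate([1838, 378, 378]) cube([65, 1524, 24]);
translate([1978, 378, 378]) cube([65, 1524, 24]);
translate([2118, 378, 378]) cube([65, 1524, 24]);


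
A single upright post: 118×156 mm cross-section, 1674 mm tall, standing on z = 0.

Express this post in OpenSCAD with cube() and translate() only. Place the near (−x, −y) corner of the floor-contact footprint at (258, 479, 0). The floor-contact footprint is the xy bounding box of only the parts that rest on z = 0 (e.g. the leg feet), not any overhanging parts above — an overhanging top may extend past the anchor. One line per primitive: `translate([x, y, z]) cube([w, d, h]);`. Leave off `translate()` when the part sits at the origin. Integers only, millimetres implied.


translate([258, 479, 0]) cube([118, 156, 1674]);


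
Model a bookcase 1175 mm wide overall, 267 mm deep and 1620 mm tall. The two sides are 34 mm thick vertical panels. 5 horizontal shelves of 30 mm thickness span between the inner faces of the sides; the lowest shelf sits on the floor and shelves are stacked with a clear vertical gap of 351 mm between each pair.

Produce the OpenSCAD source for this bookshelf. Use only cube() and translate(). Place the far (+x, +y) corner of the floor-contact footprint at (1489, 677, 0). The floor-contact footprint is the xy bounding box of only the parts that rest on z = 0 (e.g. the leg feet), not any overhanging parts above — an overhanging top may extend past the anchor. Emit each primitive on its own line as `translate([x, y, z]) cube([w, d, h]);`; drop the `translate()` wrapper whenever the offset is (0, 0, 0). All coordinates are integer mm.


translate([314, 410, 0]) cube([34, 267, 1620]);
translate([1455, 410, 0]) cube([34, 267, 1620]);
translate([348, 410, 0]) cube([1107, 267, 30]);
translate([348, 410, 381]) cube([1107, 267, 30]);
translate([348, 410, 762]) cube([1107, 267, 30]);
translate([348, 410, 1143]) cube([1107, 267, 30]);
translate([348, 410, 1524]) cube([1107, 267, 30]);


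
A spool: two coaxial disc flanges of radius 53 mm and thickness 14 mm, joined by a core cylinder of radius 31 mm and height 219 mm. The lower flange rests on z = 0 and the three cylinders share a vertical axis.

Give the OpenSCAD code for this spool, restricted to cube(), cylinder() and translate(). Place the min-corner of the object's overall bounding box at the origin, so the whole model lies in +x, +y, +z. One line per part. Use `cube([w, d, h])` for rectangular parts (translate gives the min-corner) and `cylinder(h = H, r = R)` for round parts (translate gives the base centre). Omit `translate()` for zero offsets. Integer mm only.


translate([53, 53, 0]) cylinder(h = 14, r = 53);
translate([53, 53, 14]) cylinder(h = 219, r = 31);
translate([53, 53, 233]) cylinder(h = 14, r = 53);


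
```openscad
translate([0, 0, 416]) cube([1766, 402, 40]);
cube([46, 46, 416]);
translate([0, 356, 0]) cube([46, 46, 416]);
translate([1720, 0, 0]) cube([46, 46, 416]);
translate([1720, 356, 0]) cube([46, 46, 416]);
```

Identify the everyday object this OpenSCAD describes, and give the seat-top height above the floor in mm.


A bench. The seat-top height is 456 mm.

A long slab on four corner posts — a bench. The slab sits at z = 416 with thickness 40, so the top is 416 + 40 = 456 mm.


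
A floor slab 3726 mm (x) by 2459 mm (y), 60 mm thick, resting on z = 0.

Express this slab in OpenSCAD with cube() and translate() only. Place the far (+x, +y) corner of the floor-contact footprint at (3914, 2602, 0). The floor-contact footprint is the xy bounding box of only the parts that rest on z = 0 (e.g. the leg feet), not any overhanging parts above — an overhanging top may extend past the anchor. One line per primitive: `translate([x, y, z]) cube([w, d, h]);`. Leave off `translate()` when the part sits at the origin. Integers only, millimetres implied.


translate([188, 143, 0]) cube([3726, 2459, 60]);


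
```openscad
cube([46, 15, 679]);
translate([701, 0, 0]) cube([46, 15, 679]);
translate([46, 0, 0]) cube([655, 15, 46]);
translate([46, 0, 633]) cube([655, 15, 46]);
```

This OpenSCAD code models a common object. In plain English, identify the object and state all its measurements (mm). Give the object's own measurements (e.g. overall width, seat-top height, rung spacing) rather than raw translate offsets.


A rectangular picture frame lying in the x–z plane (depth along y). The opening is 655 mm wide (x) by 587 mm tall (z), surrounded by a border 46 mm wide on all four sides. The frame is 15 mm deep and is made of two full-height vertical stiles with two horizontal rails fitted between them.


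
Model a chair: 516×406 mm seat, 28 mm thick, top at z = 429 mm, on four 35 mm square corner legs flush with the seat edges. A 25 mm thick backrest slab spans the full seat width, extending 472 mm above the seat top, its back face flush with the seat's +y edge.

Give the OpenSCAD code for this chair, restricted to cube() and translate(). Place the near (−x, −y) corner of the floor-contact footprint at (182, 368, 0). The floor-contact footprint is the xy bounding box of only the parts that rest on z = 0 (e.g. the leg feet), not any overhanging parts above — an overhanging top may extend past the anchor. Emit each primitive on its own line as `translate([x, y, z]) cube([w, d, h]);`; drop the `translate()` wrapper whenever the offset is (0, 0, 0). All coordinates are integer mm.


translate([182, 368, 401]) cube([516, 406, 28]);
translate([182, 368, 0]) cube([35, 35, 401]);
translate([663, 368, 0]) cube([35, 35, 401]);
translate([182, 739, 0]) cube([35, 35, 401]);
translate([663, 739, 0]) cube([35, 35, 401]);
translate([182, 749, 429]) cube([516, 25, 472]);


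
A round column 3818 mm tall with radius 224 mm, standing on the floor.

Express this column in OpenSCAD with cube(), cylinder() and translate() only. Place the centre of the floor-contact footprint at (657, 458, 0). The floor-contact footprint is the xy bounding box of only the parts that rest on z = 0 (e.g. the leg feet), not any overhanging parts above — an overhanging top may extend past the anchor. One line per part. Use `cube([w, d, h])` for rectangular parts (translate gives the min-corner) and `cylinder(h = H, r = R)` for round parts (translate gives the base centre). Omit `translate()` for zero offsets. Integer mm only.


translate([657, 458, 0]) cylinder(h = 3818, r = 224);


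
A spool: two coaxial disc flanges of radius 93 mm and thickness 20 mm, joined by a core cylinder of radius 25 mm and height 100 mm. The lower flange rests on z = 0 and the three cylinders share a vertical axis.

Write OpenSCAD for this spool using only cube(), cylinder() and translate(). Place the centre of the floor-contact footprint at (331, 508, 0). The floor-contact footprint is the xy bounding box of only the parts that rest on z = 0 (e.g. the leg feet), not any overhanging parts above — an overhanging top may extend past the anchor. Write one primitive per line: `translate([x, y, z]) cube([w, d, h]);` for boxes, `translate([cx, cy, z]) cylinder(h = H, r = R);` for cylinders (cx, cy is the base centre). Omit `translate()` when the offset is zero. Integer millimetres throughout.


translate([331, 508, 0]) cylinder(h = 20, r = 93);
translate([331, 508, 20]) cylinder(h = 100, r = 25);
translate([331, 508, 120]) cylinder(h = 20, r = 93);


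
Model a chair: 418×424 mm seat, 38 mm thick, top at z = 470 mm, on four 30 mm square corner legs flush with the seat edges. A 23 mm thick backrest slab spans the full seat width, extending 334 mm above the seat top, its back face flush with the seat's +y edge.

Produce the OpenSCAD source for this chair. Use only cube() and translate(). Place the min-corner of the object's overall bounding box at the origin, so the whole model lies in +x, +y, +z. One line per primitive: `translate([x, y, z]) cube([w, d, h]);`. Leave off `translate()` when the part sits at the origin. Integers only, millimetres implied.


// leg_h = 470 - 38 = 432
translate([0, 0, 432]) cube([418, 424, 38]);
cube([30, 30, 432]);
translate([388, 0, 0]) cube([30, 30, 432]);
translate([0, 394, 0]) cube([30, 30, 432]);
translate([388, 394, 0]) cube([30, 30, 432]);
translate([0, 401, 470]) cube([418, 23, 334]);


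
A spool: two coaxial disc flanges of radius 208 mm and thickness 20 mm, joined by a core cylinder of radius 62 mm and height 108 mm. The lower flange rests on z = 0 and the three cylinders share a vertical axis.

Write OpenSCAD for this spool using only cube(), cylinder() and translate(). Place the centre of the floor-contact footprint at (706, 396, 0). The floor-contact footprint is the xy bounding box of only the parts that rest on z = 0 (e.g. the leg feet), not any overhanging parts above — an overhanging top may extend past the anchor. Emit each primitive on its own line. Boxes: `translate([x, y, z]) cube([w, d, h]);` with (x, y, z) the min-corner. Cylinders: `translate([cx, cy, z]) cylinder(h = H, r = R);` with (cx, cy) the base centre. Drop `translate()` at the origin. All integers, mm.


translate([706, 396, 0]) cylinder(h = 20, r = 208);
translate([706, 396, 20]) cylinder(h = 108, r = 62);
translate([706, 396, 128]) cylinder(h = 20, r = 208);


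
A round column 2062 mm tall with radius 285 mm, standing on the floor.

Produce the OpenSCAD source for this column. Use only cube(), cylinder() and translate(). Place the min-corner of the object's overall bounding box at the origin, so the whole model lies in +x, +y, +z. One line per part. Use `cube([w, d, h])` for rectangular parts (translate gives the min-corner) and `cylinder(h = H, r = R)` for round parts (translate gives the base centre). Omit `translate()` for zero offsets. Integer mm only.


translate([285, 285, 0]) cylinder(h = 2062, r = 285);


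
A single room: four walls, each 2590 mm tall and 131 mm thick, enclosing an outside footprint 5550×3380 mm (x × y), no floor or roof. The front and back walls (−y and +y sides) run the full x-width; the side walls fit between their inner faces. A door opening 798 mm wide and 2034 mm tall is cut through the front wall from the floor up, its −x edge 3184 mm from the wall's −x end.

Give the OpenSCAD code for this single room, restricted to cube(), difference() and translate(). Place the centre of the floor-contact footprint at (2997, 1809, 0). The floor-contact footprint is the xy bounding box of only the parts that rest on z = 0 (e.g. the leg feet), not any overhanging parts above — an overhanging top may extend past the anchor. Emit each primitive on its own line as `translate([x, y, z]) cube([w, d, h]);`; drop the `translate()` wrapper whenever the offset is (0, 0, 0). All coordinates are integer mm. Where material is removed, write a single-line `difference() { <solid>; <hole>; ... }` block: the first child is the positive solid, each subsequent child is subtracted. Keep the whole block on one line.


difference() { translate([222, 119, 0]) cube([5550, 131, 2590]); translate([3406, 119, 0]) cube([798, 131, 2034]); }
translate([222, 3368, 0]) cube([5550, 131, 2590]);
translate([222, 250, 0]) cube([131, 3118, 2590]);
translate([5641, 250, 0]) cube([131, 3118, 2590]);


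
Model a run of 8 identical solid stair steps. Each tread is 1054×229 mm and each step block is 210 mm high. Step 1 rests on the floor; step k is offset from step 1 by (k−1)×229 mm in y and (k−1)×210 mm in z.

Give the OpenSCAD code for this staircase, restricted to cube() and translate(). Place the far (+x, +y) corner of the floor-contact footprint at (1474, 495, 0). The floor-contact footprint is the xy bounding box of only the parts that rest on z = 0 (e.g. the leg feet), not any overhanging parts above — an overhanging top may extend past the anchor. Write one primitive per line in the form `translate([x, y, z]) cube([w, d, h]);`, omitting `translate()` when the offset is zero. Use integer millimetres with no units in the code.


translate([420, 266, 0]) cube([1054, 229, 210]);
translate([420, 495, 210]) cube([1054, 229, 210]);
translate([420, 724, 420]) cube([1054, 229, 210]);
translate([420, 953, 630]) cube([1054, 229, 210]);
translate([420, 1182, 840]) cube([1054, 229, 210]);
translate([420, 1411, 1050]) cube([1054, 229, 210]);
translate([420, 1640, 1260]) cube([1054, 229, 210]);
translate([420, 1869, 1470]) cube([1054, 229, 210]);


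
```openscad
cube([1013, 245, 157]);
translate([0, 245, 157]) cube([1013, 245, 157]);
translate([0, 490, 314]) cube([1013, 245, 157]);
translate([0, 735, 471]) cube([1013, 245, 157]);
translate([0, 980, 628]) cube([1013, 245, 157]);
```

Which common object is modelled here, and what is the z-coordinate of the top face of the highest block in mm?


A staircase. The total rise is 785 mm.

5 identical blocks, each offset up and back from the previous — a staircase. Each step is 157 mm tall and there are 5 of them, so the total rise is 5 × 157 = 785 mm.


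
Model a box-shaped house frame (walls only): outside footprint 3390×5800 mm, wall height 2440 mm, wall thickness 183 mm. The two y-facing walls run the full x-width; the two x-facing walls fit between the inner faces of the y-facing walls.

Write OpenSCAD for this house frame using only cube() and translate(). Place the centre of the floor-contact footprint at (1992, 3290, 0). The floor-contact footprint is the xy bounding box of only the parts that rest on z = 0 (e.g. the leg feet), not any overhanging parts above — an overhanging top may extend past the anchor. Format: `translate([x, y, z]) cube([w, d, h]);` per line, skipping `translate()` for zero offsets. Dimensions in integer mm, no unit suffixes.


translate([297, 390, 0]) cube([3390, 183, 2440]);
translate([297, 6007, 0]) cube([3390, 183, 2440]);
translate([297, 573, 0]) cube([183, 5434, 2440]);
translate([3504, 573, 0]) cube([183, 5434, 2440]);


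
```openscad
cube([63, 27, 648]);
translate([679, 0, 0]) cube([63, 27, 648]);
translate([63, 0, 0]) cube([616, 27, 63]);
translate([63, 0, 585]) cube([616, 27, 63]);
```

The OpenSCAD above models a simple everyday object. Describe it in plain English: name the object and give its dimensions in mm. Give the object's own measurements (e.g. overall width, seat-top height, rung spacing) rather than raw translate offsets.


A rectangular picture frame lying in the x–z plane (depth along y). The opening is 616 mm wide (x) by 522 mm tall (z), surrounded by a border 63 mm wide on all four sides. The frame is 27 mm deep and is made of two full-height vertical stiles with two horizontal rails fitted between them.


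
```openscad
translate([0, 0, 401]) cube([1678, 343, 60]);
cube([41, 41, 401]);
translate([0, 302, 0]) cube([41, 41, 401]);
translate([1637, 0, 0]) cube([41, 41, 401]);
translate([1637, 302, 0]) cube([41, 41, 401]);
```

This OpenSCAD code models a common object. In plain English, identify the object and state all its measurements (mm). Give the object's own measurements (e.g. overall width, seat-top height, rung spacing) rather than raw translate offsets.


A bench: a 1678×343 mm seat slab, 60 mm thick, top at z = 461 mm, on four 41×41 mm square legs flush with the seat corners and standing on z = 0.


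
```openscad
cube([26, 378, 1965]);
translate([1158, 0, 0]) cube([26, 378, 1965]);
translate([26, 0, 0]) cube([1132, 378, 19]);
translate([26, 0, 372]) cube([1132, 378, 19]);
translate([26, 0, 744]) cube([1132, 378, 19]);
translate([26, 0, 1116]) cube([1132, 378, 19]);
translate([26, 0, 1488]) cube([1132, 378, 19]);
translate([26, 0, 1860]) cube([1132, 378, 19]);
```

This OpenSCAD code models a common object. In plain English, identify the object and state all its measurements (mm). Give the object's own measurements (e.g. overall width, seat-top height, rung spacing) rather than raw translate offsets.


An open bookshelf. Two side panels, each 26 mm thick, 378 mm deep and 1965 mm tall, stand 1184 mm apart (outside-to-outside). Between them sit 6 shelves, each 19 mm thick and 378 mm deep, spanning the full gap between the sides. The bottom shelf rests on the floor (its underside at z = 0) and the clear gap between one shelf's top and the next shelf's underside is 353 mm.


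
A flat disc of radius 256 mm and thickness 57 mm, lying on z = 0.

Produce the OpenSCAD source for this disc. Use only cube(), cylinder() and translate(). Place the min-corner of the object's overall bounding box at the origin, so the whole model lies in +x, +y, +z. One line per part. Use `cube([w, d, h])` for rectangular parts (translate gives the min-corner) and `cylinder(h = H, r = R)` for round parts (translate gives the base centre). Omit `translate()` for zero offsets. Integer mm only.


translate([256, 256, 0]) cylinder(h = 57, r = 256);


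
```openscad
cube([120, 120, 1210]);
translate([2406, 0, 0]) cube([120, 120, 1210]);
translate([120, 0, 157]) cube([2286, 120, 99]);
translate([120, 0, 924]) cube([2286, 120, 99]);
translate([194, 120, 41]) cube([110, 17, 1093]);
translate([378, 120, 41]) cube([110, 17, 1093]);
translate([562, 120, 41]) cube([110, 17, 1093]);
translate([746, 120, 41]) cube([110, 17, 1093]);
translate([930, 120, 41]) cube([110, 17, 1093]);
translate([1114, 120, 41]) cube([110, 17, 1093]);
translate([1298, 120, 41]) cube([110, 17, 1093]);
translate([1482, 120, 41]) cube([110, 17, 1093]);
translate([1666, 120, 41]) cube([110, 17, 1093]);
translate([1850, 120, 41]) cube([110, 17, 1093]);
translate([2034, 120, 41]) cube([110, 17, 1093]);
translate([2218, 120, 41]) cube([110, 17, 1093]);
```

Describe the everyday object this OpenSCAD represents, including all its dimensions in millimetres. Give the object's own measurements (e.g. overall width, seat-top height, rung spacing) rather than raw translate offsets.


A fence section. Two 120×120 mm posts, 1210 mm tall, stand on the floor with a clear span of 2286 mm between their inner faces. Two horizontal rails of 120×99 mm section span the gap between the posts with their undersides at z = 157 mm and z = 924 mm, flush with the posts' −y face. 12 pickets, each 110 mm wide, 17 mm thick and 1093 mm tall, are fixed to the +y face of the rails with their bottoms at z = 41 mm, spaced across the span with a 74 mm gap after the −x post and between neighbouring pickets, with 78 mm left before the +x post.
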